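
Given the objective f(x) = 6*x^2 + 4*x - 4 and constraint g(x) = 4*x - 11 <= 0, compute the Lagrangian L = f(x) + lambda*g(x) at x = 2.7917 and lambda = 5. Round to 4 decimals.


Step 1: Evaluate f(x).
f(2.7917) = 6*2.7917^2 + 4*2.7917 - 4 = 53.9283
Step 2: Evaluate g(x).
g(2.7917) = 4*2.7917 - 11 = 0.1668
Step 3: Compute Lagrangian.
L = 53.9283 + 5*0.1668 = 54.7623


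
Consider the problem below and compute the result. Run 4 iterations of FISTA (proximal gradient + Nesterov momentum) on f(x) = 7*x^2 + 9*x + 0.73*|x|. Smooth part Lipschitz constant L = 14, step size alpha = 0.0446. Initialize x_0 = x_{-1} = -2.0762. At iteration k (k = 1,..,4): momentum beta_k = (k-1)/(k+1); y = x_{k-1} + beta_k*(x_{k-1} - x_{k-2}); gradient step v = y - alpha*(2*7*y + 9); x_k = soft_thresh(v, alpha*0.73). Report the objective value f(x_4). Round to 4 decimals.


FISTA on f(x) = 7*x^2 + 9*x + 0.73*|x|
L = 14, alpha = 0.0446
Iteration 1: beta = 0.0, y = -2.0762 + 0.0*(-2.0762 + 2.0762) = -2.0762
  grad(y) = -20.0668, v = y - alpha*grad = -1.1812
  prox(v) = soft_thresh(-1.1812, 0.0326) = -1.1487
Iteration 2: beta = 0.3333, y = -1.1487 + 0.3333*(-1.1487 + 2.0762) = -0.8395
  grad(y) = -2.7528, v = y - alpha*grad = -0.7167
  prox(v) = soft_thresh(-0.7167, 0.0326) = -0.6842
Iteration 3: beta = 0.5, y = -0.6842 + 0.5*(-0.6842 + 1.1487) = -0.4519
  grad(y) = 2.6734, v = y - alpha*grad = -0.5711
  prox(v) = soft_thresh(-0.5711, 0.0326) = -0.5386
Iteration 4: beta = 0.6, y = -0.5386 + 0.6*(-0.5386 + 0.6842) = -0.4512
  grad(y) = 2.6828, v = y - alpha*grad = -0.5709
  prox(v) = soft_thresh(-0.5709, 0.0326) = -0.5383
f(x_4) = 7*(-0.5383)^2 + 9*(-0.5383) + 0.73*|-0.5383| = -2.4234


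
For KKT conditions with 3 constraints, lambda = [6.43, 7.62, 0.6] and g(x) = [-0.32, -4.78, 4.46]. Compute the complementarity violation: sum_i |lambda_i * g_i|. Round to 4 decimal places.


KKT complementary slackness check:
lambda_1 * g_1 = 6.43 * -0.32 = -2.0576
lambda_2 * g_2 = 7.62 * -4.78 = -36.4236
lambda_3 * g_3 = 0.6 * 4.46 = 2.676
Total violation = 2.0576 + 36.4236 + 2.676 = 41.1572


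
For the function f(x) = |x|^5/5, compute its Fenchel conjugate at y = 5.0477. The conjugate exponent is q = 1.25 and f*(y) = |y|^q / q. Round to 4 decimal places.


The conjugate exponent q satisfies 1/p + 1/q = 1.
p = 5, so q = 5/(5 - 1) = 1.25
|y|^q = 5.0477^1.25 = 7.566
f*(5.0477) = 7.566 / 1.25 = 6.0528


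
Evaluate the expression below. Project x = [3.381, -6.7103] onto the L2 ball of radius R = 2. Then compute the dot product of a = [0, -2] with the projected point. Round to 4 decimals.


Step 1: Compute ||x|| (intermediates to 6 decimals).
||x|| = sqrt(3.381^2 + (-6.7103)^2) = 7.51394
Step 2: Project.
Since ||x|| > R, scale = R/||x|| = 2/7.51394 = 0.266172, proj(x) = scale * x
proj(x) = [0.899928, -1.786094]
Step 3: Dot product.
a^T * proj(x) = 0*0.899928 - 2*(-1.786094) = 3.5722


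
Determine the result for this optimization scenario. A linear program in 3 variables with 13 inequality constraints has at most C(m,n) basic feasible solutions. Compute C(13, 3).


Each vertex corresponds to some choice of n active constraints out of m, so the number of vertices is at most C(m, n) = m! / (n!(m-n)!).
m = 13, n = 3
Numerator: 13 * 12 * 11
Denominator: 3! = 6
C(13, 3) = 286


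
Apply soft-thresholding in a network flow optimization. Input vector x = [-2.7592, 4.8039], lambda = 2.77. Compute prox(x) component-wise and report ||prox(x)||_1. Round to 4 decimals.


Soft-thresholding with lambda = 2.77:
prox(-2.7592) = sign(-2.7592)*max(|-2.7592| - 2.77, 0) = 0.0
prox(4.8039) = sign(4.8039)*max(|4.8039| - 2.77, 0) = 2.0339
prox(x) = [0.0, 2.0339]
||prox(x)||_1 = 0.0 + 2.0339 = 2.0339


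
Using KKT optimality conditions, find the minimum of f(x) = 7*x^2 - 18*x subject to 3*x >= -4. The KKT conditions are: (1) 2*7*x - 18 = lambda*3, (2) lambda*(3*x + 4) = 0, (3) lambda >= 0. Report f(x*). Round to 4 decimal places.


Step 1: Try lambda = 0 (constraint inactive).
Stationarity: 2*7*x - 18 = 0
x* = 18/(2*7) = 9/7 = 1.2857 (rounded; the exact value 9/7 is used below)
Check constraint: 3*1.2857 = 3.8571 >= -4 -- satisfied.
Step 2: Compute optimal value.
f(x*) = 7*(9/7)^2 - 18*(9/7) = -11.5714


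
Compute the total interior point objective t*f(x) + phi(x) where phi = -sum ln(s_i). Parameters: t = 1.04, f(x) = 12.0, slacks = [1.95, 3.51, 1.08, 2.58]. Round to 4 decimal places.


Step 1: Compute log-barrier.
ln values: [0.6678, 1.2556, 0.077, 0.9478]
phi = -(0.6678 + 1.2556 + 0.077 + 0.9478) = -2.9482
Step 2: Compute augmented objective.
t*f(x) = 1.04*12.0 = 12.48
Total = 12.48 - 2.9482 = 9.5318


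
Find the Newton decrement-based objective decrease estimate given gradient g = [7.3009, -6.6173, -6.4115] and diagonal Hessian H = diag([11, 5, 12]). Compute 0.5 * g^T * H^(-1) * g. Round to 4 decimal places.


Step 1: H is diagonal, so H^(-1) * g = [0.6637, -1.3235, -0.5343].
Step 2: g^T H^(-1) g = sum_i g_i^2 / H_ii
  = (7.3009)^2/11 + (-6.6173)^2/5 + (-6.4115)^2/12
  = 4.8457 + 8.7577 + 3.4256 = 17.0291
Step 3: Objective decrease = 0.5 * g^T H^(-1) g = 8.5145


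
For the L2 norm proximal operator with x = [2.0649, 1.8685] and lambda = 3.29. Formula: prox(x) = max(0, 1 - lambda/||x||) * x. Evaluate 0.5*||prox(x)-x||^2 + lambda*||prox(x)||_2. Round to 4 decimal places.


Step 1: Compute ||x||.
||x|| = 2.7848
Step 2: Compute scaling factor.
scale = max(0, 1 - 3.29/2.7848) = 0.0
Step 3: prox(x) = [0.0, 0.0]
||prox(x)|| = 0.0
Step 4: Proximal objective.
0.5*||prox-x||^2 = 3.8776
lambda*||prox|| = 0.0
Total = 3.8776


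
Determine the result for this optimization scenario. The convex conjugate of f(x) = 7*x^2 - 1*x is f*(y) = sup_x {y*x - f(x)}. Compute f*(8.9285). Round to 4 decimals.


f*(y) = sup_x {y*x - a*x^2 - b*x} = sup_x {(y-b)*x - a*x^2}
FOC: (y - b) - 2a*x = 0 => x* = (y - b)/(2a)
x* = (8.9285 + 1)/(2*7) = 0.7092
f*(8.9285) = (y-b)^2/(4a) = (8.9285 + 1)^2/(4*7)
= 98.5751/28 = 3.5205


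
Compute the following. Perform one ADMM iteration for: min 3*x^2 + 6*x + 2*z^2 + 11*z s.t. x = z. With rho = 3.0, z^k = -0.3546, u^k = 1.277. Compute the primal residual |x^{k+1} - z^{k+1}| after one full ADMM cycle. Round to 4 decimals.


ADMM iteration with rho = 3.0, z^k = -0.3546, u^k = 1.277
Step 1: x-update.
Minimize 3*x^2 + 6*x + (3.0/2)*(x + 0.3546 + 1.277)^2
FOC: (2*3 + 3.0)*x = -6 + 3.0*(-0.3546 - 1.277)
x^{k+1} = -1.2105
Step 2: z-update.
Minimize 2*z^2 + 11*z + (3.0/2)*(-1.2105 - z + 1.277)^2
FOC: (2*2 + 3.0)*z = -11 + 3.0*(-1.2105 + 1.277)
z^{k+1} = -1.5429
Step 3: u-update.
u^{k+1} = 1.277 - 1.2105 + 1.5429 = 1.6094
Step 4: Primal residual = |-1.2105 + 1.5429| = 0.3324


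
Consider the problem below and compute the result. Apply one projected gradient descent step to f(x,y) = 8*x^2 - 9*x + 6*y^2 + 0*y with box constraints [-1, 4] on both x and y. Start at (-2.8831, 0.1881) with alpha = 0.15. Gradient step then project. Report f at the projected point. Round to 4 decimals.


Step 1: Compute gradient at (-2.8831, 0.1881).
grad_x = 2*8*-2.8831 - 9 = -55.1296
grad_y = 2*6*0.1881 + 0 = 2.2572
Step 2: Gradient step.
x_raw = -2.8831 - 0.15*-55.1296 = 5.3863
y_raw = 0.1881 - 0.15*2.2572 = -0.1505
Step 3: Project onto [-1, 4].
x_proj = clip(5.3863) = 4.0
y_proj = clip(-0.1505) = -0.1505
Step 4: Evaluate f.
f(4.0, -0.1505) = 92.1359


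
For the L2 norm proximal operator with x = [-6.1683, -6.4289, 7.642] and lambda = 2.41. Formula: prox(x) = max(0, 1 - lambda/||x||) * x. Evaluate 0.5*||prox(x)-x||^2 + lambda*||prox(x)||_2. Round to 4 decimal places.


Step 1: Compute ||x||.
||x|| = 11.7379
Step 2: Compute scaling factor.
scale = max(0, 1 - 2.41/11.7379) = 0.7947
Step 3: prox(x) = [-4.9018, -5.1089, 6.073]
||prox(x)|| = 9.3279
Step 4: Proximal objective.
0.5*||prox-x||^2 = 2.9041
lambda*||prox|| = 22.4802
Total = 25.3843


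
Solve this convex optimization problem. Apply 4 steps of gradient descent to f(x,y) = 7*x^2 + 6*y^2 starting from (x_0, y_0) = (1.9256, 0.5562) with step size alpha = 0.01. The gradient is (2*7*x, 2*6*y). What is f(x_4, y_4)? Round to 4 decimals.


Gradient descent on f(x,y) = 7*x^2 + 6*y^2.
Starting point: (1.9256, 0.5562), alpha = 0.01
Step 1: grad_x = 2*7*1.9256 = 26.9584, grad_y = 2*6*0.5562 = 6.6744
  x_1 = 1.9256 - 0.01*26.9584 = 1.656
  y_1 = 0.5562 - 0.01*6.6744 = 0.4895
Step 2: grad_x = 2*7*1.656 = 23.1842, grad_y = 2*6*0.4895 = 5.8735
  x_2 = 1.656 - 0.01*23.1842 = 1.4242
  y_2 = 0.4895 - 0.01*5.8735 = 0.4307
Step 3: grad_x = 2*7*1.4242 = 19.9384, grad_y = 2*6*0.4307 = 5.1687
  x_3 = 1.4242 - 0.01*19.9384 = 1.2248
  y_3 = 0.4307 - 0.01*5.1687 = 0.379
Step 4: grad_x = 2*7*1.2248 = 17.1471, grad_y = 2*6*0.379 = 4.5484
  x_4 = 1.2248 - 0.01*17.1471 = 1.0533
  y_4 = 0.379 - 0.01*4.5484 = 0.3336
f(1.0533, 0.3336) = 7*1.0533^2 + 6*0.3336^2 = 8.4339


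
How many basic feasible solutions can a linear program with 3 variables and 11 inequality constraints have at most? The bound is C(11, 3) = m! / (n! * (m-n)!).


Each vertex corresponds to some choice of n active constraints out of m, so the number of vertices is at most C(m, n) = m! / (n!(m-n)!).
m = 11, n = 3
Numerator: 11 * 10 * 9
Denominator: 3! = 6
C(11, 3) = 165


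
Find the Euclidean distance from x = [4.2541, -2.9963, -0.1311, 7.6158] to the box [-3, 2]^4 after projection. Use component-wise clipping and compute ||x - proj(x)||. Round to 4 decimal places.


Project each component onto [-3, 2].
clip(4.2541) = 2.0, clip(-2.9963) = -2.9963, clip(-0.1311) = -0.1311, clip(7.6158) = 2.0
Projection = [2.0, -2.9963, -0.1311, 2.0]
Squared diffs: [5.081, 0.0, 0.0, 31.5372]
Distance = sqrt(36.6182) = 6.0513


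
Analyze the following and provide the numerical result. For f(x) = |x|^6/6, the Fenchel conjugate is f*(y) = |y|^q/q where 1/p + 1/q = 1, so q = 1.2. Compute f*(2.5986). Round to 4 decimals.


The conjugate exponent q satisfies 1/p + 1/q = 1.
p = 6, so q = 6/(6 - 1) = 1.2
|y|^q = 2.5986^1.2 = 3.1455
f*(2.5986) = 3.1455 / 1.2 = 2.6212


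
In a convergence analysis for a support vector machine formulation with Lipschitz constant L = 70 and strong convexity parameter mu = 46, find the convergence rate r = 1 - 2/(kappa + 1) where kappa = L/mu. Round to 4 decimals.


Step 1: Compute the condition number.
kappa = L/mu = 70/46 = 1.5217
Step 2: Compute the convergence rate.
r = 1 - 2/(kappa + 1) = 1 - 2*mu/(L + mu) = (L - mu)/(L + mu) = 24/116 = 0.2069


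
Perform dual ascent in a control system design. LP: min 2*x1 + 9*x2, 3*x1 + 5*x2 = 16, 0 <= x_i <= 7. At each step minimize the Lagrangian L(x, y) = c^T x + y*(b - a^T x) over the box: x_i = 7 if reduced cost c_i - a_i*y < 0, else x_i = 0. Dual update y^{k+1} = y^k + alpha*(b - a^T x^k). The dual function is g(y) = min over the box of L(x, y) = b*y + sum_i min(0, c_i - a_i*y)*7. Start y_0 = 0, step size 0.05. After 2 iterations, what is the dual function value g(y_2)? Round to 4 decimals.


Dual ascent for LP: min 2*x1 + 9*x2, 3*x1 + 5*x2 = 16, 0 <= x_i <= 7
Step 1: y^k = 0.0, reduced costs: (2.0, 9.0)
  x^k = (0.0, 0.0), subgradient = b - a^T x = 16.0
  y^{k+1} = 0.0 + 0.05*16.0 = 0.8
Step 2: y^k = 0.8, reduced costs: (-0.4, 5.0)
  x^k = (7.0, 0.0), subgradient = b - a^T x = -5.0
  y^{k+1} = 0.8 + 0.05*-5.0 = 0.55
Dual objective at y_2 = 0.55: reduced costs (0.35, 6.25), box minimizer x = (0.0, 0.0)
g(y_2) = b*y + (c1 - a1*y)*x1 + (c2 - a2*y)*x2 = 16*0.55 + 0.35*0.0 + 6.25*0.0 = 8.8 + 0.0 + 0.0 = 8.8


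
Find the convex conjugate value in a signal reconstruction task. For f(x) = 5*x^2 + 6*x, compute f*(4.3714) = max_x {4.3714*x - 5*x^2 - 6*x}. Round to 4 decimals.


f*(y) = sup_x {y*x - a*x^2 - b*x} = sup_x {(y-b)*x - a*x^2}
FOC: (y - b) - 2a*x = 0 => x* = (y - b)/(2a)
x* = (4.3714 - 6)/(2*5) = -0.1629
f*(4.3714) = (y-b)^2/(4a) = (4.3714 - 6)^2/(4*5)
= 2.6523/20 = 0.1326


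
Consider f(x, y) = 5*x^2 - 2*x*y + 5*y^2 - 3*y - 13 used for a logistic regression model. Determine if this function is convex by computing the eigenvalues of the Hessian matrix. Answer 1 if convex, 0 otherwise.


The Hessian of f(x,y) = 5*x^2 - 2*x*y + 5*y^2 - 3*y - 13 is:
H = [[10, -2], [-2, 10]]
Trace = 10 + 10 = 20
Determinant = 10*10 - (-2)^2 = 96
Discriminant = (20)^2 - 4*96 = 16.0
Eigenvalues: lambda_1 = 8.0, lambda_2 = 12.0
The function is convex.

1


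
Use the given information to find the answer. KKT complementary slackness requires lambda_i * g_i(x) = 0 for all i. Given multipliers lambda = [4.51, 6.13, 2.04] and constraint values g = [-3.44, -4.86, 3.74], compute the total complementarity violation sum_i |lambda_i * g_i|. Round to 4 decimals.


KKT complementary slackness check:
lambda_1 * g_1 = 4.51 * -3.44 = -15.5144
lambda_2 * g_2 = 6.13 * -4.86 = -29.7918
lambda_3 * g_3 = 2.04 * 3.74 = 7.6296
Total violation = 15.5144 + 29.7918 + 7.6296 = 52.9358


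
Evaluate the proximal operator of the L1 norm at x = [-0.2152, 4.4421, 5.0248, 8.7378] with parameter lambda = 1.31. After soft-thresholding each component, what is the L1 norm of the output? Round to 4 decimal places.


Soft-thresholding with lambda = 1.31:
prox(-0.2152) = sign(-0.2152)*max(|-0.2152| - 1.31, 0) = 0.0
prox(4.4421) = sign(4.4421)*max(|4.4421| - 1.31, 0) = 3.1321
prox(5.0248) = sign(5.0248)*max(|5.0248| - 1.31, 0) = 3.7148
prox(8.7378) = sign(8.7378)*max(|8.7378| - 1.31, 0) = 7.4278
prox(x) = [0.0, 3.1321, 3.7148, 7.4278]
||prox(x)||_1 = 0.0 + 3.1321 + 3.7148 + 7.4278 = 14.2747


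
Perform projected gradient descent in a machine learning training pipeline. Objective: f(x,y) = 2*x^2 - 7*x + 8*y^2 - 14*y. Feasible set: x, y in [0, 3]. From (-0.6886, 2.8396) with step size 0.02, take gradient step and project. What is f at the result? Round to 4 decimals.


Step 1: Compute gradient at (-0.6886, 2.8396).
grad_x = 2*2*-0.6886 - 7 = -9.7544
grad_y = 2*8*2.8396 - 14 = 31.4336
Step 2: Gradient step.
x_raw = -0.6886 - 0.02*-9.7544 = -0.4935
y_raw = 2.8396 - 0.02*31.4336 = 2.2109
Step 3: Project onto [0, 3].
x_proj = clip(-0.4935) = 0.0
y_proj = clip(2.2109) = 2.2109
Step 4: Evaluate f.
f(0.0, 2.2109) = 8.1526


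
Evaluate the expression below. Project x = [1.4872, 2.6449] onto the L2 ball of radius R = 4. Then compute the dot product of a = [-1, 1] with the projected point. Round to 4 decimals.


Step 1: Compute ||x|| (intermediates to 6 decimals).
||x|| = sqrt(1.4872^2 + 2.6449^2) = 3.034347
Step 2: Project.
Since ||x|| <= R, proj = x (no scaling needed).
proj(x) = [1.4872, 2.6449]
Step 3: Dot product.
a^T * proj(x) = -1*1.4872 + 1*2.6449 = 1.1577


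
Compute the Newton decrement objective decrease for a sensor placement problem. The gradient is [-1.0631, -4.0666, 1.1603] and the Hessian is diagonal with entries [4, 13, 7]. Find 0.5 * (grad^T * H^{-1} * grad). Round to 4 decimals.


Step 1: H is diagonal, so H^(-1) * g = [-0.2658, -0.3128, 0.1658].
Step 2: g^T H^(-1) g = sum_i g_i^2 / H_ii
  = (-1.0631)^2/4 + (-4.0666)^2/13 + (1.1603)^2/7
  = 0.2825 + 1.2721 + 0.1923 = 1.747
Step 3: Objective decrease = 0.5 * g^T H^(-1) g = 0.8735


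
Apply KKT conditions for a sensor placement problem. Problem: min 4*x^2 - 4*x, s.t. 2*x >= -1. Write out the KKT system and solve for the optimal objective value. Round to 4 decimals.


Step 1: Try lambda = 0 (constraint inactive).
Stationarity: 2*4*x - 4 = 0
x* = 4/(2*4) = 0.5
Check constraint: 2*0.5 = 1.0 >= -1 -- satisfied.
Step 2: Compute optimal value.
f(x*) = 4*0.5^2 - 4*0.5 = -1.0


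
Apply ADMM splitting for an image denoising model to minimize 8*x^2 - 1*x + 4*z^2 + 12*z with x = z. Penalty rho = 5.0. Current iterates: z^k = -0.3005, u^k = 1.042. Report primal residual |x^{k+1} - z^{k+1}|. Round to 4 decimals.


ADMM iteration with rho = 5.0, z^k = -0.3005, u^k = 1.042
Step 1: x-update.
Minimize 8*x^2 - 1*x + (5.0/2)*(x + 0.3005 + 1.042)^2
FOC: (2*8 + 5.0)*x = 1 + 5.0*(-0.3005 - 1.042)
x^{k+1} = -0.272
Step 2: z-update.
Minimize 4*z^2 + 12*z + (5.0/2)*(-0.272 - z + 1.042)^2
FOC: (2*4 + 5.0)*z = -12 + 5.0*(-0.272 + 1.042)
z^{k+1} = -0.6269
Step 3: u-update.
u^{k+1} = 1.042 - 0.272 + 0.6269 = 1.3969
Step 4: Primal residual = |-0.272 + 0.6269| = 0.3549


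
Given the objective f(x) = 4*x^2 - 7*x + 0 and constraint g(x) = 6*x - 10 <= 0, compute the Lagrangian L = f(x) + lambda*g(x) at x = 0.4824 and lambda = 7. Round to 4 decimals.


Step 1: Evaluate f(x).
f(0.4824) = 4*0.4824^2 - 7*0.4824 + 0 = -2.446
Step 2: Evaluate g(x).
g(0.4824) = 6*0.4824 - 10 = -7.1056
Step 3: Compute Lagrangian.
L = -2.446 + 7*-7.1056 = -52.1852


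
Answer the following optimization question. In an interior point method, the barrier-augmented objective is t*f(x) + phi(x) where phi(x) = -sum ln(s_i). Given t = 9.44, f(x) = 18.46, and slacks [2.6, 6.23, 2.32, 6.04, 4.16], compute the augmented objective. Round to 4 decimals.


Step 1: Compute log-barrier.
ln values: [0.9555, 1.8294, 0.8416, 1.7984, 1.4255]
phi = -(0.9555 + 1.8294 + 0.8416 + 1.7984 + 1.4255) = -6.8504
Step 2: Compute augmented objective.
t*f(x) = 9.44*18.46 = 174.2624
Total = 174.2624 - 6.8504 = 167.412


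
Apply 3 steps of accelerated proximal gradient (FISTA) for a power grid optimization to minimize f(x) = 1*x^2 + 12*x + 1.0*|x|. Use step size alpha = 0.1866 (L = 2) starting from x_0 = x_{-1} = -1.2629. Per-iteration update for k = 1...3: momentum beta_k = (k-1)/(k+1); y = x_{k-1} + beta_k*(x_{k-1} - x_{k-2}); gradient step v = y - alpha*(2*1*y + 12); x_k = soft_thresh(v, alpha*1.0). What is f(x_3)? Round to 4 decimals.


FISTA on f(x) = 1*x^2 + 12*x + 1.0*|x|
L = 2, alpha = 0.1866
Iteration 1: beta = 0.0, y = -1.2629 + 0.0*(-1.2629 + 1.2629) = -1.2629
  grad(y) = 9.4742, v = y - alpha*grad = -3.0308
  prox(v) = soft_thresh(-3.0308, 0.1866) = -2.8442
Iteration 2: beta = 0.3333, y = -2.8442 + 0.3333*(-2.8442 + 1.2629) = -3.3713
  grad(y) = 5.2574, v = y - alpha*grad = -4.3523
  prox(v) = soft_thresh(-4.3523, 0.1866) = -4.1657
Iteration 3: beta = 0.5, y = -4.1657 + 0.5*(-4.1657 + 2.8442) = -4.8265
  grad(y) = 2.347, v = y - alpha*grad = -5.2644
  prox(v) = soft_thresh(-5.2644, 0.1866) = -5.0778
f(x_3) = 1*(-5.0778)^2 + 12*(-5.0778) + 1.0*|-5.0778| = -30.0718


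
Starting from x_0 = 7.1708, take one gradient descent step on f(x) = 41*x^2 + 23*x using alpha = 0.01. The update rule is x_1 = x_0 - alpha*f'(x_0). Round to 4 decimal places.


We compute the gradient at x_0 and apply the update.
f'(x) = 82*x + 23
f'(7.1708) = 82*7.1708 + 23 = 611.0056
x_1 = 7.1708 - 0.01*611.0056 = 1.0607


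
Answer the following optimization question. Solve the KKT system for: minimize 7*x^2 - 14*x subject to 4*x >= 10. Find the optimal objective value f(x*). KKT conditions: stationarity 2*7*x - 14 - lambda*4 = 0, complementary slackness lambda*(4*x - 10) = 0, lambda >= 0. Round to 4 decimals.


Step 1: Try lambda = 0 (constraint inactive).
x_unc = 14/(2*7) = 1.0
Check: 4*1.0 = 4.0 < 10 -- violated!
Step 2: Constraint must be active: 4*x = 10
x* = 10/4 = 2.5
lambda = (2*7*2.5 - 14)/4 = 5.25
Step 3: Compute optimal value.
f(x*) = 7*2.5^2 - 14*2.5 = 8.75


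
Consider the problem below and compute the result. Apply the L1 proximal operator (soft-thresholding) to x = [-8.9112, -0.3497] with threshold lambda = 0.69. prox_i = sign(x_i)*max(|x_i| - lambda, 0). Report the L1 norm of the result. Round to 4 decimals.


Soft-thresholding with lambda = 0.69:
prox(-8.9112) = sign(-8.9112)*max(|-8.9112| - 0.69, 0) = -8.2212
prox(-0.3497) = sign(-0.3497)*max(|-0.3497| - 0.69, 0) = 0.0
prox(x) = [-8.2212, 0.0]
||prox(x)||_1 = 8.2212 + 0.0 = 8.2212


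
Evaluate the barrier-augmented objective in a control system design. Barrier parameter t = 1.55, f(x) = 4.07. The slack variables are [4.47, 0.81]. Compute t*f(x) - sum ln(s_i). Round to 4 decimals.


Step 1: Compute log-barrier.
ln values: [1.4974, -0.2107]
phi = -(1.4974 - 0.2107) = -1.2867
Step 2: Compute augmented objective.
t*f(x) = 1.55*4.07 = 6.3085
Total = 6.3085 - 1.2867 = 5.0218


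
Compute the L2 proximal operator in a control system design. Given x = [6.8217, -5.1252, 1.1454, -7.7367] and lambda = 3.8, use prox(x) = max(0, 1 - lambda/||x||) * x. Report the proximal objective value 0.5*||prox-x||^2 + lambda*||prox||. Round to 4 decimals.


Step 1: Compute ||x||.
||x|| = 11.5746
Step 2: Compute scaling factor.
scale = max(0, 1 - 3.8/11.5746) = 0.6717
Step 3: prox(x) = [4.5821, -3.4426, 0.7694, -5.1967]
||prox(x)|| = 7.7746
Step 4: Proximal objective.
0.5*||prox-x||^2 = 7.22
lambda*||prox|| = 29.5435
Total = 36.7635


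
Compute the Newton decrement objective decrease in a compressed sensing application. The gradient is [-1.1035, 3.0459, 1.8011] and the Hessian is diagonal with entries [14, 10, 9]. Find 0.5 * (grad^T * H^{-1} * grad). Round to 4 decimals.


Step 1: H is diagonal, so H^(-1) * g = [-0.0788, 0.3046, 0.2001].
Step 2: g^T H^(-1) g = sum_i g_i^2 / H_ii
  = (-1.1035)^2/14 + (3.0459)^2/10 + (1.8011)^2/9
  = 0.087 + 0.9278 + 0.3604 = 1.3752
Step 3: Objective decrease = 0.5 * g^T H^(-1) g = 0.6876


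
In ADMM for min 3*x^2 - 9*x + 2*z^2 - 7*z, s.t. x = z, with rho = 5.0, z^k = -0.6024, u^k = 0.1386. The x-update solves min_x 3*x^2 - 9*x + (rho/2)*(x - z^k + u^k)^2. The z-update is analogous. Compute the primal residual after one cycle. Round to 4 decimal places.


ADMM iteration with rho = 5.0, z^k = -0.6024, u^k = 0.1386
Step 1: x-update.
Minimize 3*x^2 - 9*x + (5.0/2)*(x + 0.6024 + 0.1386)^2
FOC: (2*3 + 5.0)*x = 9 + 5.0*(-0.6024 - 0.1386)
x^{k+1} = 0.4814
Step 2: z-update.
Minimize 2*z^2 - 7*z + (5.0/2)*(0.4814 - z + 0.1386)^2
FOC: (2*2 + 5.0)*z = 7 + 5.0*(0.4814 + 0.1386)
z^{k+1} = 1.1222
Step 3: u-update.
u^{k+1} = 0.1386 + 0.4814 - 1.1222 = -0.5022
Step 4: Primal residual = |0.4814 - 1.1222| = 0.6408


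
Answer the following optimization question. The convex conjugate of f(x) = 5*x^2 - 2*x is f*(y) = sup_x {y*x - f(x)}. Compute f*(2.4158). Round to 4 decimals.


f*(y) = sup_x {y*x - a*x^2 - b*x} = sup_x {(y-b)*x - a*x^2}
FOC: (y - b) - 2a*x = 0 => x* = (y - b)/(2a)
x* = (2.4158 + 2)/(2*5) = 0.4416
f*(2.4158) = (y-b)^2/(4a) = (2.4158 + 2)^2/(4*5)
= 19.4993/20 = 0.975


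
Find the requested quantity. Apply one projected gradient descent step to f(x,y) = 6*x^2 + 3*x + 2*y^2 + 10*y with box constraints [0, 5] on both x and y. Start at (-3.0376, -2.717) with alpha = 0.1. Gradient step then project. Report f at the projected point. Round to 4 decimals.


Step 1: Compute gradient at (-3.0376, -2.717).
grad_x = 2*6*-3.0376 + 3 = -33.4512
grad_y = 2*2*-2.717 + 10 = -0.868
Step 2: Gradient step.
x_raw = -3.0376 - 0.1*-33.4512 = 0.3075
y_raw = -2.717 - 0.1*-0.868 = -2.6302
Step 3: Project onto [0, 5].
x_proj = clip(0.3075) = 0.3075
y_proj = clip(-2.6302) = 0.0
Step 4: Evaluate f.
f(0.3075, 0.0) = 1.49


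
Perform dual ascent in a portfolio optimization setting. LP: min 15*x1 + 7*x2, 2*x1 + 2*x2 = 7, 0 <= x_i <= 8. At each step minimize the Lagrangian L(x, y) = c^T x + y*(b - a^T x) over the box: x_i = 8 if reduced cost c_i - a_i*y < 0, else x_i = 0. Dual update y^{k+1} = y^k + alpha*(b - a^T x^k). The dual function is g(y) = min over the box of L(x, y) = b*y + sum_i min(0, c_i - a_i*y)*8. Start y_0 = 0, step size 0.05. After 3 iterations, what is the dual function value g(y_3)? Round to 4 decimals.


Dual ascent for LP: min 15*x1 + 7*x2, 2*x1 + 2*x2 = 7, 0 <= x_i <= 8
Step 1: y^k = 0.0, reduced costs: (15.0, 7.0)
  x^k = (0.0, 0.0), subgradient = b - a^T x = 7.0
  y^{k+1} = 0.0 + 0.05*7.0 = 0.35
Step 2: y^k = 0.35, reduced costs: (14.3, 6.3)
  x^k = (0.0, 0.0), subgradient = b - a^T x = 7.0
  y^{k+1} = 0.35 + 0.05*7.0 = 0.7
Step 3: y^k = 0.7, reduced costs: (13.6, 5.6)
  x^k = (0.0, 0.0), subgradient = b - a^T x = 7.0
  y^{k+1} = 0.7 + 0.05*7.0 = 1.05
Dual objective at y_3 = 1.05: reduced costs (12.9, 4.9), box minimizer x = (0.0, 0.0)
g(y_3) = b*y + (c1 - a1*y)*x1 + (c2 - a2*y)*x2 = 7*1.05 + 12.9*0.0 + 4.9*0.0 = 7.35 + 0.0 + 0.0 = 7.35


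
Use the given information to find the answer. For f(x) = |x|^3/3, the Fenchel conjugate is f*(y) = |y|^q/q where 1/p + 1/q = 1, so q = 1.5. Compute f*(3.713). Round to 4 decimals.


The conjugate exponent q satisfies 1/p + 1/q = 1.
p = 3, so q = 3/(3 - 1) = 1.5
|y|^q = 3.713^1.5 = 7.1546
f*(3.713) = 7.1546 / 1.5 = 4.7698


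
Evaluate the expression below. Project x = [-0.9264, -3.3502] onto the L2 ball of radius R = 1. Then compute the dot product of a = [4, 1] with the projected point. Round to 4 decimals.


Step 1: Compute ||x|| (intermediates to 6 decimals).
||x|| = sqrt((-0.9264)^2 + (-3.3502)^2) = 3.475925
Step 2: Project.
Since ||x|| > R, scale = R/||x|| = 1/3.475925 = 0.287693, proj(x) = scale * x
proj(x) = [-0.266519, -0.963829]
Step 3: Dot product.
a^T * proj(x) = 4*(-0.266519) + 1*(-0.963829) = -2.0299


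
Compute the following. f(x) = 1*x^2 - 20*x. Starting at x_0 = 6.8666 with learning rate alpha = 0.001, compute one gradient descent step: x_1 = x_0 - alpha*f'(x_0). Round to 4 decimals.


We compute the gradient at x_0 and apply the update.
f'(x) = 2*x - 20
f'(6.8666) = 2*6.8666 - 20 = -6.2668
x_1 = 6.8666 - 0.001*-6.2668 = 6.8729


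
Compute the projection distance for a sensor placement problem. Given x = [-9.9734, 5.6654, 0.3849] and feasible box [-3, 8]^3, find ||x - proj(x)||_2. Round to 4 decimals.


Project each component onto [-3, 8].
clip(-9.9734) = -3.0, clip(5.6654) = 5.6654, clip(0.3849) = 0.3849
Projection = [-3.0, 5.6654, 0.3849]
Squared diffs: [48.6283, 0.0, 0.0]
Distance = sqrt(48.6283) = 6.9734


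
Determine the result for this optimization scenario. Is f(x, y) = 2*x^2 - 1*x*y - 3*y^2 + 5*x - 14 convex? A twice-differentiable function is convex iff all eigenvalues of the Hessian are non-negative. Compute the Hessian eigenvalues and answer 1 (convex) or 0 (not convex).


The Hessian of f(x,y) = 2*x^2 - 1*x*y - 3*y^2 + 5*x - 14 is:
H = [[4, -1], [-1, -6]]
Trace = 4 - 6 = -2
Determinant = 4*-6 - (-1)^2 = -25
Discriminant = (-2)^2 - 4*-25 = 104.0
Eigenvalues: lambda_1 = -6.099, lambda_2 = 4.099
The function is not convex.

0


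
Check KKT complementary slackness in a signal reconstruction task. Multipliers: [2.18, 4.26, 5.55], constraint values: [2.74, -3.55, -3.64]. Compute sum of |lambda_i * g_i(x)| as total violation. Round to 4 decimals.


KKT complementary slackness check:
lambda_1 * g_1 = 2.18 * 2.74 = 5.9732
lambda_2 * g_2 = 4.26 * -3.55 = -15.123
lambda_3 * g_3 = 5.55 * -3.64 = -20.202
Total violation = 5.9732 + 15.123 + 20.202 = 41.2982


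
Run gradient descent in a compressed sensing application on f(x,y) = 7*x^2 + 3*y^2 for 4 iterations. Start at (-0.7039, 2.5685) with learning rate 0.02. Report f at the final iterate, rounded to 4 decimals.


Gradient descent on f(x,y) = 7*x^2 + 3*y^2.
Starting point: (-0.7039, 2.5685), alpha = 0.02
Step 1: grad_x = 2*7*-0.7039 = -9.8546, grad_y = 2*3*2.5685 = 15.411
  x_1 = -0.7039 - 0.02*-9.8546 = -0.5068
  y_1 = 2.5685 - 0.02*15.411 = 2.2603
Step 2: grad_x = 2*7*-0.5068 = -7.0953, grad_y = 2*3*2.2603 = 13.5617
  x_2 = -0.5068 - 0.02*-7.0953 = -0.3649
  y_2 = 2.2603 - 0.02*13.5617 = 1.989
Step 3: grad_x = 2*7*-0.3649 = -5.1086, grad_y = 2*3*1.989 = 11.9343
  x_3 = -0.3649 - 0.02*-5.1086 = -0.2627
  y_3 = 1.989 - 0.02*11.9343 = 1.7504
Step 4: grad_x = 2*7*-0.2627 = -3.6782, grad_y = 2*3*1.7504 = 10.5022
  x_4 = -0.2627 - 0.02*-3.6782 = -0.1892
  y_4 = 1.7504 - 0.02*10.5022 = 1.5403
f(-0.1892, 1.5403) = 7*(-0.1892)^2 + 3*1.5403^2 = 7.3682


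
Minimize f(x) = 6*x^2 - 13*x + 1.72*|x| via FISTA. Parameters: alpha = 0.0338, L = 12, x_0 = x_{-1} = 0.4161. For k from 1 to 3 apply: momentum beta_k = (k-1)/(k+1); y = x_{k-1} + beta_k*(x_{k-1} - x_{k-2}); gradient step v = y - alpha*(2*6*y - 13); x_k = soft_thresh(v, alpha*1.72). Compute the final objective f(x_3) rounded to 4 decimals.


FISTA on f(x) = 6*x^2 - 13*x + 1.72*|x|
L = 12, alpha = 0.0338
Iteration 1: beta = 0.0, y = 0.4161 + 0.0*(0.4161 - 0.4161) = 0.4161
  grad(y) = -8.0068, v = y - alpha*grad = 0.6867
  prox(v) = soft_thresh(0.6867, 0.0581) = 0.6286
Iteration 2: beta = 0.3333, y = 0.6286 + 0.3333*(0.6286 - 0.4161) = 0.6994
  grad(y) = -4.6069, v = y - alpha*grad = 0.8551
  prox(v) = soft_thresh(0.8551, 0.0581) = 0.797
Iteration 3: beta = 0.5, y = 0.797 + 0.5*(0.797 - 0.6286) = 0.8812
  grad(y) = -2.4255, v = y - alpha*grad = 0.9632
  prox(v) = soft_thresh(0.9632, 0.0581) = 0.9051
f(x_3) = 6*0.9051^2 - 13*0.9051 + 1.72*|0.9051| = -5.2943


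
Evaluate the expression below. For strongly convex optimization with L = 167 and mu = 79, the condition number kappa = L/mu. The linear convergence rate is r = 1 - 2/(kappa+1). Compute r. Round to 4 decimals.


Step 1: Compute the condition number.
kappa = L/mu = 167/79 = 2.1139
Step 2: Compute the convergence rate.
r = 1 - 2/(kappa + 1) = 1 - 2*mu/(L + mu) = (L - mu)/(L + mu) = 88/246 = 0.3577


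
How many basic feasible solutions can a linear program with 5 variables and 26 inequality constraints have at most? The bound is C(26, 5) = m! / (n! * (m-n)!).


Each vertex corresponds to some choice of n active constraints out of m, so the number of vertices is at most C(m, n) = m! / (n!(m-n)!).
m = 26, n = 5
Numerator: 26 * 25 * 24 * 23 * 22
Denominator: 5! = 120
C(26, 5) = 65780


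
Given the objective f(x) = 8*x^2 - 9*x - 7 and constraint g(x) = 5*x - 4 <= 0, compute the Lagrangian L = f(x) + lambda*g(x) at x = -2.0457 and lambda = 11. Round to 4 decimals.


Step 1: Evaluate f(x).
f(-2.0457) = 8*(-2.0457)^2 - 9*(-2.0457) - 7 = 44.8904
Step 2: Evaluate g(x).
g(-2.0457) = 5*-2.0457 - 4 = -14.2285
Step 3: Compute Lagrangian.
L = 44.8904 + 11*-14.2285 = -111.6231


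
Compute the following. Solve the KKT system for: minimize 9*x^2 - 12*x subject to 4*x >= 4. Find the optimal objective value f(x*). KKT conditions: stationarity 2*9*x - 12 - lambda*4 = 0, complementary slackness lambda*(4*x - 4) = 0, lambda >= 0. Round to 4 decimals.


Step 1: Try lambda = 0 (constraint inactive).
x_unc = 12/(2*9) = 0.6667
Check: 4*0.6667 = 2.6668 < 4 -- violated!
Step 2: Constraint must be active: 4*x = 4
x* = 4/4 = 1.0
lambda = (2*9*1.0 - 12)/4 = 1.5
Step 3: Compute optimal value.
f(x*) = 9*1.0^2 - 12*1.0 = -3.0


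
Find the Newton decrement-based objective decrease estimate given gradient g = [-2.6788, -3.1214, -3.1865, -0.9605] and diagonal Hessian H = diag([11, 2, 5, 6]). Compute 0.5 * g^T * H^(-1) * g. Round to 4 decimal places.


Step 1: H is diagonal, so H^(-1) * g = [-0.2435, -1.5607, -0.6373, -0.1601].
Step 2: g^T H^(-1) g = sum_i g_i^2 / H_ii
  = (-2.6788)^2/11 + (-3.1214)^2/2 + (-3.1865)^2/5 + (-0.9605)^2/6
  = 0.6524 + 4.8716 + 2.0308 + 0.1538 = 7.7084
Step 3: Objective decrease = 0.5 * g^T H^(-1) g = 3.8542


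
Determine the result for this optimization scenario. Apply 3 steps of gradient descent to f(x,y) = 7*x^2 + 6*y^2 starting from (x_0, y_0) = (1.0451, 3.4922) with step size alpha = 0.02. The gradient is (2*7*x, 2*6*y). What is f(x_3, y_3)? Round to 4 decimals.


Gradient descent on f(x,y) = 7*x^2 + 6*y^2.
Starting point: (1.0451, 3.4922), alpha = 0.02
Step 1: grad_x = 2*7*1.0451 = 14.6314, grad_y = 2*6*3.4922 = 41.9064
  x_1 = 1.0451 - 0.02*14.6314 = 0.7525
  y_1 = 3.4922 - 0.02*41.9064 = 2.6541
Step 2: grad_x = 2*7*0.7525 = 10.5346, grad_y = 2*6*2.6541 = 31.8489
  x_2 = 0.7525 - 0.02*10.5346 = 0.5418
  y_2 = 2.6541 - 0.02*31.8489 = 2.0171
Step 3: grad_x = 2*7*0.5418 = 7.5849, grad_y = 2*6*2.0171 = 24.2051
  x_3 = 0.5418 - 0.02*7.5849 = 0.3901
  y_3 = 2.0171 - 0.02*24.2051 = 1.533
f(0.3901, 1.533) = 7*0.3901^2 + 6*1.533^2 = 15.1655


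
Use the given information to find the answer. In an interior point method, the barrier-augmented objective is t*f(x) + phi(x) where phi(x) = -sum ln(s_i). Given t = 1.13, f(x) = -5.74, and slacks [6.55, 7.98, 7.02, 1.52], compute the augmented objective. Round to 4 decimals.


Step 1: Compute log-barrier.
ln values: [1.8795, 2.0769, 1.9488, 0.4187]
phi = -(1.8795 + 2.0769 + 1.9488 + 0.4187) = -6.3239
Step 2: Compute augmented objective.
t*f(x) = 1.13*-5.74 = -6.4862
Total = -6.4862 - 6.3239 = -12.8101


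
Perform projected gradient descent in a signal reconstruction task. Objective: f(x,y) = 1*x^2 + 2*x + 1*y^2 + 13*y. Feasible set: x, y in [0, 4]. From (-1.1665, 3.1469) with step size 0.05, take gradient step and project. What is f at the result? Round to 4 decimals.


Step 1: Compute gradient at (-1.1665, 3.1469).
grad_x = 2*1*-1.1665 + 2 = -0.333
grad_y = 2*1*3.1469 + 13 = 19.2938
Step 2: Gradient step.
x_raw = -1.1665 - 0.05*-0.333 = -1.1499
y_raw = 3.1469 - 0.05*19.2938 = 2.1822
Step 3: Project onto [0, 4].
x_proj = clip(-1.1499) = 0.0
y_proj = clip(2.1822) = 2.1822
Step 4: Evaluate f.
f(0.0, 2.1822) = 33.1308


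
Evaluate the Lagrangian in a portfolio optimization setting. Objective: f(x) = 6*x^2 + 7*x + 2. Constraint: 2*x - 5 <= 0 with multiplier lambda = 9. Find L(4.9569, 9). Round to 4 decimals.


Step 1: Evaluate f(x).
f(4.9569) = 6*4.9569^2 + 7*4.9569 + 2 = 184.1234
Step 2: Evaluate g(x).
g(4.9569) = 2*4.9569 - 5 = 4.9138
Step 3: Compute Lagrangian.
L = 184.1234 + 9*4.9138 = 228.3476


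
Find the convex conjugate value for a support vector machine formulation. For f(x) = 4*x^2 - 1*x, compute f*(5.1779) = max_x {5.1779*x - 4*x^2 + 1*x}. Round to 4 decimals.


f*(y) = sup_x {y*x - a*x^2 - b*x} = sup_x {(y-b)*x - a*x^2}
FOC: (y - b) - 2a*x = 0 => x* = (y - b)/(2a)
x* = (5.1779 + 1)/(2*4) = 0.7722
f*(5.1779) = (y-b)^2/(4a) = (5.1779 + 1)^2/(4*4)
= 38.1664/16 = 2.3854


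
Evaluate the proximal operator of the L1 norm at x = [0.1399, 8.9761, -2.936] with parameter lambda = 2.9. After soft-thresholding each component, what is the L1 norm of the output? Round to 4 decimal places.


Soft-thresholding with lambda = 2.9:
prox(0.1399) = sign(0.1399)*max(|0.1399| - 2.9, 0) = 0.0
prox(8.9761) = sign(8.9761)*max(|8.9761| - 2.9, 0) = 6.0761
prox(-2.936) = sign(-2.936)*max(|-2.936| - 2.9, 0) = -0.036
prox(x) = [0.0, 6.0761, -0.036]
||prox(x)||_1 = 0.0 + 6.0761 + 0.036 = 6.1121


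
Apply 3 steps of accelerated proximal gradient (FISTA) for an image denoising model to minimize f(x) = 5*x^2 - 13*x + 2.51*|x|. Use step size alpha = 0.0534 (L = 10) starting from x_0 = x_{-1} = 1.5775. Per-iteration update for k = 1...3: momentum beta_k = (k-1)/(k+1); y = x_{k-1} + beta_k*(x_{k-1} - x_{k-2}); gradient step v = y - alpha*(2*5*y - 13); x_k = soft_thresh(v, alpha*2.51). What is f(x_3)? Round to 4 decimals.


FISTA on f(x) = 5*x^2 - 13*x + 2.51*|x|
L = 10, alpha = 0.0534
Iteration 1: beta = 0.0, y = 1.5775 + 0.0*(1.5775 - 1.5775) = 1.5775
  grad(y) = 2.775, v = y - alpha*grad = 1.4293
  prox(v) = soft_thresh(1.4293, 0.134) = 1.2953
Iteration 2: beta = 0.3333, y = 1.2953 + 0.3333*(1.2953 - 1.5775) = 1.2012
  grad(y) = -0.9879, v = y - alpha*grad = 1.254
  prox(v) = soft_thresh(1.254, 0.134) = 1.1199
Iteration 3: beta = 0.5, y = 1.1199 + 0.5*(1.1199 - 1.2953) = 1.0323
  grad(y) = -2.6775, v = y - alpha*grad = 1.1752
  prox(v) = soft_thresh(1.1752, 0.134) = 1.0412
f(x_3) = 5*1.0412^2 - 13*1.0412 + 2.51*|1.0412| = -5.5017


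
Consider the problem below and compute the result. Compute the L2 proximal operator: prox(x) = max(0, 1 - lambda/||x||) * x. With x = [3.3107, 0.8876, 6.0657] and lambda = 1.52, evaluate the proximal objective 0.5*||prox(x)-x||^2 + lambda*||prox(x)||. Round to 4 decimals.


Step 1: Compute ||x||.
||x|| = 6.9672
Step 2: Compute scaling factor.
scale = max(0, 1 - 1.52/6.9672) = 0.7818
Step 3: prox(x) = [2.5884, 0.694, 4.7424]
||prox(x)|| = 5.4472
Step 4: Proximal objective.
0.5*||prox-x||^2 = 1.1552
lambda*||prox|| = 8.2797
Total = 9.4349


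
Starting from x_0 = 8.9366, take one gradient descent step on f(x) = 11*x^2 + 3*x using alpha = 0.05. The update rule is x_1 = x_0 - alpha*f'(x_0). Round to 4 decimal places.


We compute the gradient at x_0 and apply the update.
f'(x) = 22*x + 3
f'(8.9366) = 22*8.9366 + 3 = 199.6052
x_1 = 8.9366 - 0.05*199.6052 = -1.0437


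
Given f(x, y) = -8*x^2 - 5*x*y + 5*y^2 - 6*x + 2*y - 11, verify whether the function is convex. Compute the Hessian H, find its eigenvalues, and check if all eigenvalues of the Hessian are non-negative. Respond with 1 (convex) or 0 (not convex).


The Hessian of f(x,y) = -8*x^2 - 5*x*y + 5*y^2 - 6*x + 2*y - 11 is:
H = [[-16, -5], [-5, 10]]
Trace = -16 + 10 = -6
Determinant = -16*10 - (-5)^2 = -185
Discriminant = (-6)^2 - 4*-185 = 776.0
Eigenvalues: lambda_1 = -16.9284, lambda_2 = 10.9284
The function is not convex.

0


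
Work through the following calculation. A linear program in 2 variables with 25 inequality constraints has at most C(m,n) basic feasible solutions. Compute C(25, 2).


Each vertex corresponds to some choice of n active constraints out of m, so the number of vertices is at most C(m, n) = m! / (n!(m-n)!).
m = 25, n = 2
Numerator: 25 * 24
Denominator: 2! = 2
C(25, 2) = 300


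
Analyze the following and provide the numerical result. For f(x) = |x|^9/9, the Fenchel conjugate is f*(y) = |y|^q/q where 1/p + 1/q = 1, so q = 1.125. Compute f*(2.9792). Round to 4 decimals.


The conjugate exponent q satisfies 1/p + 1/q = 1.
p = 9, so q = 9/(9 - 1) = 1.125
|y|^q = 2.9792^1.125 = 3.4148
f*(2.9792) = 3.4148 / 1.125 = 3.0354


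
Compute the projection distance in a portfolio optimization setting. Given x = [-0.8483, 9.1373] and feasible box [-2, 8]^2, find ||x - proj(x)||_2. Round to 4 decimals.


Project each component onto [-2, 8].
clip(-0.8483) = -0.8483, clip(9.1373) = 8.0
Projection = [-0.8483, 8.0]
Squared diffs: [0.0, 1.2935]
Distance = sqrt(1.2935) = 1.1373


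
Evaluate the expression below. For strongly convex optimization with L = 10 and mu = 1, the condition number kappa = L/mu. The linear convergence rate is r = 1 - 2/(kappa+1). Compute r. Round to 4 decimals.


Step 1: Compute the condition number.
kappa = L/mu = 10/1 = 10.0
Step 2: Compute the convergence rate.
r = 1 - 2/(kappa + 1) = 1 - 2*mu/(L + mu) = (L - mu)/(L + mu) = 9/11 = 0.8182


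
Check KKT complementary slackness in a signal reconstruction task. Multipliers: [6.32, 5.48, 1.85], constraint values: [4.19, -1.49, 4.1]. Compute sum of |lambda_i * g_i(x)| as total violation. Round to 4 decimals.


KKT complementary slackness check:
lambda_1 * g_1 = 6.32 * 4.19 = 26.4808
lambda_2 * g_2 = 5.48 * -1.49 = -8.1652
lambda_3 * g_3 = 1.85 * 4.1 = 7.585
Total violation = 26.4808 + 8.1652 + 7.585 = 42.231


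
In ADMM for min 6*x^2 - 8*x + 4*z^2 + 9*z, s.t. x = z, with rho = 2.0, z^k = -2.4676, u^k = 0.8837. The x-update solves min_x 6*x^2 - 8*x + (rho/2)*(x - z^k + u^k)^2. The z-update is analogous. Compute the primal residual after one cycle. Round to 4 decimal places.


ADMM iteration with rho = 2.0, z^k = -2.4676, u^k = 0.8837
Step 1: x-update.
Minimize 6*x^2 - 8*x + (2.0/2)*(x + 2.4676 + 0.8837)^2
FOC: (2*6 + 2.0)*x = 8 + 2.0*(-2.4676 - 0.8837)
x^{k+1} = 0.0927
Step 2: z-update.
Minimize 4*z^2 + 9*z + (2.0/2)*(0.0927 - z + 0.8837)^2
FOC: (2*4 + 2.0)*z = -9 + 2.0*(0.0927 + 0.8837)
z^{k+1} = -0.7047
Step 3: u-update.
u^{k+1} = 0.8837 + 0.0927 + 0.7047 = 1.6811
Step 4: Primal residual = |0.0927 + 0.7047| = 0.7974


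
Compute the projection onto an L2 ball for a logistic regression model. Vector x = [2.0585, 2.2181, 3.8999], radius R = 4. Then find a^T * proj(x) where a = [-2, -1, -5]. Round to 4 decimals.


Step 1: Compute ||x|| (intermediates to 6 decimals).
||x|| = sqrt(2.0585^2 + 2.2181^2 + 3.8999^2) = 4.936255
Step 2: Project.
Since ||x|| > R, scale = R/||x|| = 4/4.936255 = 0.810331, proj(x) = scale * x
proj(x) = [1.668066, 1.797395, 3.16021]
Step 3: Dot product.
a^T * proj(x) = -2*1.668066 - 1*1.797395 - 5*3.16021 = -20.9346


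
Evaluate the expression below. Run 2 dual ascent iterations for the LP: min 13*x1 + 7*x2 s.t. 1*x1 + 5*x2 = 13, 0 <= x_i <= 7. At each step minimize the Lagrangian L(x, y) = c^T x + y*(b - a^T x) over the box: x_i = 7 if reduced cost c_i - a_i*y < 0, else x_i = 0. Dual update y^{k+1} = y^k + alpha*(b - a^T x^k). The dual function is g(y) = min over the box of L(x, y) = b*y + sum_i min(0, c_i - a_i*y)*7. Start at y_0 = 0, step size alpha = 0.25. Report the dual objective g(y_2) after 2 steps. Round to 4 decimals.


Dual ascent for LP: min 13*x1 + 7*x2, 1*x1 + 5*x2 = 13, 0 <= x_i <= 7
Step 1: y^k = 0.0, reduced costs: (13.0, 7.0)
  x^k = (0.0, 0.0), subgradient = b - a^T x = 13.0
  y^{k+1} = 0.0 + 0.25*13.0 = 3.25
Step 2: y^k = 3.25, reduced costs: (9.75, -9.25)
  x^k = (0.0, 7.0), subgradient = b - a^T x = -22.0
  y^{k+1} = 3.25 + 0.25*-22.0 = -2.25
Dual objective at y_2 = -2.25: reduced costs (15.25, 18.25), box minimizer x = (0.0, 0.0)
g(y_2) = b*y + (c1 - a1*y)*x1 + (c2 - a2*y)*x2 = 13*(-2.25) + 15.25*0.0 + 18.25*0.0 = -29.25 + 0.0 + 0.0 = -29.25
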